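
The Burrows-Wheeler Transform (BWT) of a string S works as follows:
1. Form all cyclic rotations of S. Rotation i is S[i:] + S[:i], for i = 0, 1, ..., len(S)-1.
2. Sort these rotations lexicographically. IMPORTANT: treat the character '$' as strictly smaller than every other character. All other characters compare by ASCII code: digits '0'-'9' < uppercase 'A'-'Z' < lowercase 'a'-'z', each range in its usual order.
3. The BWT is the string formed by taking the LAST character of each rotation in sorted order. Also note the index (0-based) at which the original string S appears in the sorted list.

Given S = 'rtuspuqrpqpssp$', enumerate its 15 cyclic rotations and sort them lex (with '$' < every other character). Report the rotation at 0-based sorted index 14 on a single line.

Answer: uspuqrpqpssp$rt

Derivation:
All 15 rotations (rotation i = S[i:]+S[:i]):
  rot[0] = rtuspuqrpqpssp$
  rot[1] = tuspuqrpqpssp$r
  rot[2] = uspuqrpqpssp$rt
  rot[3] = spuqrpqpssp$rtu
  rot[4] = puqrpqpssp$rtus
  rot[5] = uqrpqpssp$rtusp
  rot[6] = qrpqpssp$rtuspu
  rot[7] = rpqpssp$rtuspuq
  rot[8] = pqpssp$rtuspuqr
  rot[9] = qpssp$rtuspuqrp
  rot[10] = pssp$rtuspuqrpq
  rot[11] = ssp$rtuspuqrpqp
  rot[12] = sp$rtuspuqrpqps
  rot[13] = p$rtuspuqrpqpss
  rot[14] = $rtuspuqrpqpssp
Sorted (with $ < everything):
  sorted[0] = $rtuspuqrpqpssp
  sorted[1] = p$rtuspuqrpqpss
  sorted[2] = pqpssp$rtuspuqr
  sorted[3] = pssp$rtuspuqrpq
  sorted[4] = puqrpqpssp$rtus
  sorted[5] = qpssp$rtuspuqrp
  sorted[6] = qrpqpssp$rtuspu
  sorted[7] = rpqpssp$rtuspuq
  sorted[8] = rtuspuqrpqpssp$
  sorted[9] = sp$rtuspuqrpqps
  sorted[10] = spuqrpqpssp$rtu
  sorted[11] = ssp$rtuspuqrpqp
  sorted[12] = tuspuqrpqpssp$r
  sorted[13] = uqrpqpssp$rtusp
  sorted[14] = uspuqrpqpssp$rt
sorted[14] = uspuqrpqpssp$rt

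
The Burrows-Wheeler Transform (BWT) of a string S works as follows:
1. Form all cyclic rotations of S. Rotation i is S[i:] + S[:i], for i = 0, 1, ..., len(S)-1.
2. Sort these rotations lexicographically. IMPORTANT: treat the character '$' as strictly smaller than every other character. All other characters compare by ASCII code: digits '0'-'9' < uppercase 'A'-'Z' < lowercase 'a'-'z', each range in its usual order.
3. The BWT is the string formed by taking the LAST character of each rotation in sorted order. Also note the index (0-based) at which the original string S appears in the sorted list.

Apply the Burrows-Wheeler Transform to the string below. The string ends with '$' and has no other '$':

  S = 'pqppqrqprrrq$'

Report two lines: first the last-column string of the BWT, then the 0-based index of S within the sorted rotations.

All 13 rotations (rotation i = S[i:]+S[:i]):
  rot[0] = pqppqrqprrrq$
  rot[1] = qppqrqprrrq$p
  rot[2] = ppqrqprrrq$pq
  rot[3] = pqrqprrrq$pqp
  rot[4] = qrqprrrq$pqpp
  rot[5] = rqprrrq$pqppq
  rot[6] = qprrrq$pqppqr
  rot[7] = prrrq$pqppqrq
  rot[8] = rrrq$pqppqrqp
  rot[9] = rrq$pqppqrqpr
  rot[10] = rq$pqppqrqprr
  rot[11] = q$pqppqrqprrr
  rot[12] = $pqppqrqprrrq
Sorted (with $ < everything):
  sorted[0] = $pqppqrqprrrq  (last char: 'q')
  sorted[1] = ppqrqprrrq$pq  (last char: 'q')
  sorted[2] = pqppqrqprrrq$  (last char: '$')
  sorted[3] = pqrqprrrq$pqp  (last char: 'p')
  sorted[4] = prrrq$pqppqrq  (last char: 'q')
  sorted[5] = q$pqppqrqprrr  (last char: 'r')
  sorted[6] = qppqrqprrrq$p  (last char: 'p')
  sorted[7] = qprrrq$pqppqr  (last char: 'r')
  sorted[8] = qrqprrrq$pqpp  (last char: 'p')
  sorted[9] = rq$pqppqrqprr  (last char: 'r')
  sorted[10] = rqprrrq$pqppq  (last char: 'q')
  sorted[11] = rrq$pqppqrqpr  (last char: 'r')
  sorted[12] = rrrq$pqppqrqp  (last char: 'p')
Last column: qq$pqrprprqrp
Original string S is at sorted index 2

Answer: qq$pqrprprqrp
2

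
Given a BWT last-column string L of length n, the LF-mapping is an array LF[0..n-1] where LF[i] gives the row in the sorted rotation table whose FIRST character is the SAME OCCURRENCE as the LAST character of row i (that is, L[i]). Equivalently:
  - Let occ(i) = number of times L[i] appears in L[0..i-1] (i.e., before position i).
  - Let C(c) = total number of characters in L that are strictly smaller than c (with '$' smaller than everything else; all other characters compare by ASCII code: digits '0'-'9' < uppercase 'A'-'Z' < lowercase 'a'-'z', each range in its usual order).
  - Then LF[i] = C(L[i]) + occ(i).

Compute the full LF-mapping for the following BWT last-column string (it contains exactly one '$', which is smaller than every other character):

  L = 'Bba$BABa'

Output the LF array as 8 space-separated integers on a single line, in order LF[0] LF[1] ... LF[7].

Char counts: '$':1, 'A':1, 'B':3, 'a':2, 'b':1
C (first-col start): C('$')=0, C('A')=1, C('B')=2, C('a')=5, C('b')=7
L[0]='B': occ=0, LF[0]=C('B')+0=2+0=2
L[1]='b': occ=0, LF[1]=C('b')+0=7+0=7
L[2]='a': occ=0, LF[2]=C('a')+0=5+0=5
L[3]='$': occ=0, LF[3]=C('$')+0=0+0=0
L[4]='B': occ=1, LF[4]=C('B')+1=2+1=3
L[5]='A': occ=0, LF[5]=C('A')+0=1+0=1
L[6]='B': occ=2, LF[6]=C('B')+2=2+2=4
L[7]='a': occ=1, LF[7]=C('a')+1=5+1=6

Answer: 2 7 5 0 3 1 4 6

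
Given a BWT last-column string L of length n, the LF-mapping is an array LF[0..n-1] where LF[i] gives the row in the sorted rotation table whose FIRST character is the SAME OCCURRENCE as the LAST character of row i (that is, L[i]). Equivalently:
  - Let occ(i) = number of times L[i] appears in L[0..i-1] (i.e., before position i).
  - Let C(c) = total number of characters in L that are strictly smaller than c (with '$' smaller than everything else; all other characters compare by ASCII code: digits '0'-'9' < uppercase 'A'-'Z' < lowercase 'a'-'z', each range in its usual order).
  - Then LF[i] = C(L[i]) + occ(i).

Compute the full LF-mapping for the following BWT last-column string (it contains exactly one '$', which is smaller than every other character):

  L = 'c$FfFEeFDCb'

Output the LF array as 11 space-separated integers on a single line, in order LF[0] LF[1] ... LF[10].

Char counts: '$':1, 'C':1, 'D':1, 'E':1, 'F':3, 'b':1, 'c':1, 'e':1, 'f':1
C (first-col start): C('$')=0, C('C')=1, C('D')=2, C('E')=3, C('F')=4, C('b')=7, C('c')=8, C('e')=9, C('f')=10
L[0]='c': occ=0, LF[0]=C('c')+0=8+0=8
L[1]='$': occ=0, LF[1]=C('$')+0=0+0=0
L[2]='F': occ=0, LF[2]=C('F')+0=4+0=4
L[3]='f': occ=0, LF[3]=C('f')+0=10+0=10
L[4]='F': occ=1, LF[4]=C('F')+1=4+1=5
L[5]='E': occ=0, LF[5]=C('E')+0=3+0=3
L[6]='e': occ=0, LF[6]=C('e')+0=9+0=9
L[7]='F': occ=2, LF[7]=C('F')+2=4+2=6
L[8]='D': occ=0, LF[8]=C('D')+0=2+0=2
L[9]='C': occ=0, LF[9]=C('C')+0=1+0=1
L[10]='b': occ=0, LF[10]=C('b')+0=7+0=7

Answer: 8 0 4 10 5 3 9 6 2 1 7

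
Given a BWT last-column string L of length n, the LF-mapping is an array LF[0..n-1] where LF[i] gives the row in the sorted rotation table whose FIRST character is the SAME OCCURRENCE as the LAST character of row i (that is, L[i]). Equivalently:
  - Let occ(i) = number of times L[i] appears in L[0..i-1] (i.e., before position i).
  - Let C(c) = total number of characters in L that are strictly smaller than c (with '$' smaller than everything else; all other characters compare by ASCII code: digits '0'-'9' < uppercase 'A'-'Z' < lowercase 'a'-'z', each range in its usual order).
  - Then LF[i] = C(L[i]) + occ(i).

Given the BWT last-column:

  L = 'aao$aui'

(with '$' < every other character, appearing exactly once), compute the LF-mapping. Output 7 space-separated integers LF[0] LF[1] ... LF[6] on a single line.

Char counts: '$':1, 'a':3, 'i':1, 'o':1, 'u':1
C (first-col start): C('$')=0, C('a')=1, C('i')=4, C('o')=5, C('u')=6
L[0]='a': occ=0, LF[0]=C('a')+0=1+0=1
L[1]='a': occ=1, LF[1]=C('a')+1=1+1=2
L[2]='o': occ=0, LF[2]=C('o')+0=5+0=5
L[3]='$': occ=0, LF[3]=C('$')+0=0+0=0
L[4]='a': occ=2, LF[4]=C('a')+2=1+2=3
L[5]='u': occ=0, LF[5]=C('u')+0=6+0=6
L[6]='i': occ=0, LF[6]=C('i')+0=4+0=4

Answer: 1 2 5 0 3 6 4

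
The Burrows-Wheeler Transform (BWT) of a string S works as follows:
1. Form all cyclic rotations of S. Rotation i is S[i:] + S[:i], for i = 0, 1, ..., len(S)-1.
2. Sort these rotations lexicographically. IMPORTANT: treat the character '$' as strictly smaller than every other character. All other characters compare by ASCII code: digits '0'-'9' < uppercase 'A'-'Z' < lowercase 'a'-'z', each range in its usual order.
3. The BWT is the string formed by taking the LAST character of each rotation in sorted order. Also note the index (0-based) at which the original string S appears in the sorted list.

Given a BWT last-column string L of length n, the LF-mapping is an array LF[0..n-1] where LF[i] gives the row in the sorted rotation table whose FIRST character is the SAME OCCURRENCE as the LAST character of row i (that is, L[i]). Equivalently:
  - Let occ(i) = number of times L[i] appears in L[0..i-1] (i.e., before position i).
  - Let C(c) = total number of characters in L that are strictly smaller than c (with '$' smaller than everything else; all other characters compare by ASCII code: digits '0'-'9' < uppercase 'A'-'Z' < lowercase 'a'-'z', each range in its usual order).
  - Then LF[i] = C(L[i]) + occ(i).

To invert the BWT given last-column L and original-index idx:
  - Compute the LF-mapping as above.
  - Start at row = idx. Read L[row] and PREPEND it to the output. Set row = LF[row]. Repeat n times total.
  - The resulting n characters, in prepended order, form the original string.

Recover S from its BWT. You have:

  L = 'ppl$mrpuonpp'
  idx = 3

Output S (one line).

LF mapping: 5 6 1 0 2 10 7 11 4 3 8 9
Walk LF starting at row 3, prepending L[row]:
  step 1: row=3, L[3]='$', prepend. Next row=LF[3]=0
  step 2: row=0, L[0]='p', prepend. Next row=LF[0]=5
  step 3: row=5, L[5]='r', prepend. Next row=LF[5]=10
  step 4: row=10, L[10]='p', prepend. Next row=LF[10]=8
  step 5: row=8, L[8]='o', prepend. Next row=LF[8]=4
  step 6: row=4, L[4]='m', prepend. Next row=LF[4]=2
  step 7: row=2, L[2]='l', prepend. Next row=LF[2]=1
  step 8: row=1, L[1]='p', prepend. Next row=LF[1]=6
  step 9: row=6, L[6]='p', prepend. Next row=LF[6]=7
  step 10: row=7, L[7]='u', prepend. Next row=LF[7]=11
  step 11: row=11, L[11]='p', prepend. Next row=LF[11]=9
  step 12: row=9, L[9]='n', prepend. Next row=LF[9]=3
Reversed output: npupplmoprp$

Answer: npupplmoprp$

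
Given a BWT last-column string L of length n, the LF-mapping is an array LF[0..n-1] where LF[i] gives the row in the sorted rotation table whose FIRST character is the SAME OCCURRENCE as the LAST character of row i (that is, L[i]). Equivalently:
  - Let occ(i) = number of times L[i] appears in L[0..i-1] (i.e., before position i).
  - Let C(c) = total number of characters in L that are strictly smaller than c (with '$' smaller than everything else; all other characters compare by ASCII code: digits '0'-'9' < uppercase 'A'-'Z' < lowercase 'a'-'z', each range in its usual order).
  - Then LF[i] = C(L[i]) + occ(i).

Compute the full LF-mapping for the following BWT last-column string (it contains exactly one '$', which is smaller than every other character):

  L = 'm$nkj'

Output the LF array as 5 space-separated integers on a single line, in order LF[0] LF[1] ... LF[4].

Answer: 3 0 4 2 1

Derivation:
Char counts: '$':1, 'j':1, 'k':1, 'm':1, 'n':1
C (first-col start): C('$')=0, C('j')=1, C('k')=2, C('m')=3, C('n')=4
L[0]='m': occ=0, LF[0]=C('m')+0=3+0=3
L[1]='$': occ=0, LF[1]=C('$')+0=0+0=0
L[2]='n': occ=0, LF[2]=C('n')+0=4+0=4
L[3]='k': occ=0, LF[3]=C('k')+0=2+0=2
L[4]='j': occ=0, LF[4]=C('j')+0=1+0=1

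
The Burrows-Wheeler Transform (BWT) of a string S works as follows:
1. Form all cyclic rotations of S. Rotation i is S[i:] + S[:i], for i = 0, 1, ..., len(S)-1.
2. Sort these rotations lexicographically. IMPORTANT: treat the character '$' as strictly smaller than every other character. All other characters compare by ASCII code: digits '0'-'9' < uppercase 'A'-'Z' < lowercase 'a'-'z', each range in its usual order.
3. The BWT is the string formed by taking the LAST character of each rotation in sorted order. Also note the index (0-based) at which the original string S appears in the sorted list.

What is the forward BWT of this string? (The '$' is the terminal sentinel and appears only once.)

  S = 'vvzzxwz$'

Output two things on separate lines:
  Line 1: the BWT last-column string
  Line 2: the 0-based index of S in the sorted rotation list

All 8 rotations (rotation i = S[i:]+S[:i]):
  rot[0] = vvzzxwz$
  rot[1] = vzzxwz$v
  rot[2] = zzxwz$vv
  rot[3] = zxwz$vvz
  rot[4] = xwz$vvzz
  rot[5] = wz$vvzzx
  rot[6] = z$vvzzxw
  rot[7] = $vvzzxwz
Sorted (with $ < everything):
  sorted[0] = $vvzzxwz  (last char: 'z')
  sorted[1] = vvzzxwz$  (last char: '$')
  sorted[2] = vzzxwz$v  (last char: 'v')
  sorted[3] = wz$vvzzx  (last char: 'x')
  sorted[4] = xwz$vvzz  (last char: 'z')
  sorted[5] = z$vvzzxw  (last char: 'w')
  sorted[6] = zxwz$vvz  (last char: 'z')
  sorted[7] = zzxwz$vv  (last char: 'v')
Last column: z$vxzwzv
Original string S is at sorted index 1

Answer: z$vxzwzv
1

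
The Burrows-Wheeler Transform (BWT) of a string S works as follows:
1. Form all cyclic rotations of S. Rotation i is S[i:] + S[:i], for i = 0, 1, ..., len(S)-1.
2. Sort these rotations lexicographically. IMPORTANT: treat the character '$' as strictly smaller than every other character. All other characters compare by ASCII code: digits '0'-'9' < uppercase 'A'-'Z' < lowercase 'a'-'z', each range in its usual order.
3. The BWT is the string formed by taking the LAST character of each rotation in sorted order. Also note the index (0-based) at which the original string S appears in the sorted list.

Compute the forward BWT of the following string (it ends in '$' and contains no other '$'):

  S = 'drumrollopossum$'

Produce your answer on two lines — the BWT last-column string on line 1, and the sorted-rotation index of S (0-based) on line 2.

All 16 rotations (rotation i = S[i:]+S[:i]):
  rot[0] = drumrollopossum$
  rot[1] = rumrollopossum$d
  rot[2] = umrollopossum$dr
  rot[3] = mrollopossum$dru
  rot[4] = rollopossum$drum
  rot[5] = ollopossum$drumr
  rot[6] = llopossum$drumro
  rot[7] = lopossum$drumrol
  rot[8] = opossum$drumroll
  rot[9] = possum$drumrollo
  rot[10] = ossum$drumrollop
  rot[11] = ssum$drumrollopo
  rot[12] = sum$drumrollopos
  rot[13] = um$drumrolloposs
  rot[14] = m$drumrollopossu
  rot[15] = $drumrollopossum
Sorted (with $ < everything):
  sorted[0] = $drumrollopossum  (last char: 'm')
  sorted[1] = drumrollopossum$  (last char: '$')
  sorted[2] = llopossum$drumro  (last char: 'o')
  sorted[3] = lopossum$drumrol  (last char: 'l')
  sorted[4] = m$drumrollopossu  (last char: 'u')
  sorted[5] = mrollopossum$dru  (last char: 'u')
  sorted[6] = ollopossum$drumr  (last char: 'r')
  sorted[7] = opossum$drumroll  (last char: 'l')
  sorted[8] = ossum$drumrollop  (last char: 'p')
  sorted[9] = possum$drumrollo  (last char: 'o')
  sorted[10] = rollopossum$drum  (last char: 'm')
  sorted[11] = rumrollopossum$d  (last char: 'd')
  sorted[12] = ssum$drumrollopo  (last char: 'o')
  sorted[13] = sum$drumrollopos  (last char: 's')
  sorted[14] = um$drumrolloposs  (last char: 's')
  sorted[15] = umrollopossum$dr  (last char: 'r')
Last column: m$oluurlpomdossr
Original string S is at sorted index 1

Answer: m$oluurlpomdossr
1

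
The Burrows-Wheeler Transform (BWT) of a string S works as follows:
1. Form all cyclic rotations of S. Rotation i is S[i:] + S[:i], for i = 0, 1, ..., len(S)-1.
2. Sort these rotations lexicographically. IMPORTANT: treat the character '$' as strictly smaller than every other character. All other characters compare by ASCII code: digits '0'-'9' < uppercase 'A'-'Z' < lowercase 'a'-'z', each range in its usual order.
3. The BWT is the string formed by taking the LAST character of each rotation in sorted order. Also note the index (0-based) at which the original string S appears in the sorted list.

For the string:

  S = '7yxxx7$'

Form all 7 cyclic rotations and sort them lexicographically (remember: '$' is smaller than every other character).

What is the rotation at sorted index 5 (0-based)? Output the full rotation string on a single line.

Answer: xxx7$7y

Derivation:
All 7 rotations (rotation i = S[i:]+S[:i]):
  rot[0] = 7yxxx7$
  rot[1] = yxxx7$7
  rot[2] = xxx7$7y
  rot[3] = xx7$7yx
  rot[4] = x7$7yxx
  rot[5] = 7$7yxxx
  rot[6] = $7yxxx7
Sorted (with $ < everything):
  sorted[0] = $7yxxx7
  sorted[1] = 7$7yxxx
  sorted[2] = 7yxxx7$
  sorted[3] = x7$7yxx
  sorted[4] = xx7$7yx
  sorted[5] = xxx7$7y
  sorted[6] = yxxx7$7
sorted[5] = xxx7$7y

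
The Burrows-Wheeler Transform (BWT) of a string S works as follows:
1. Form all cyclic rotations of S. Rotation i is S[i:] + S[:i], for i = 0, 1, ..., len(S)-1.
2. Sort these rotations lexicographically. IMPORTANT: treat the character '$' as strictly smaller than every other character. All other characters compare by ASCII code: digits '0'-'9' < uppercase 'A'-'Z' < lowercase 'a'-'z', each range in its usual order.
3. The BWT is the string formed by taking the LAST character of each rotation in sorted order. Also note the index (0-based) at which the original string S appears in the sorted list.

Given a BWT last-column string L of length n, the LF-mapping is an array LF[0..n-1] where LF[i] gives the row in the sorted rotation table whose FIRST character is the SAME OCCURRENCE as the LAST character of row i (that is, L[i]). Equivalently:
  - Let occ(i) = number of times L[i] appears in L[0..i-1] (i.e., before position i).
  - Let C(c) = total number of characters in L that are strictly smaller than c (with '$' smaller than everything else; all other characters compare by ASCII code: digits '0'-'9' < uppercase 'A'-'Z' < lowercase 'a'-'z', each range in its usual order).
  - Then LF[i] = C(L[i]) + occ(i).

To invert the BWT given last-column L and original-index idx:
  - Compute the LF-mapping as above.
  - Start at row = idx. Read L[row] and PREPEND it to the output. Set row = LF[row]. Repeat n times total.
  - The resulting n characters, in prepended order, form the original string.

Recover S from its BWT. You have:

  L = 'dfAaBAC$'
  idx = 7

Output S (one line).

LF mapping: 6 7 1 5 3 2 4 0
Walk LF starting at row 7, prepending L[row]:
  step 1: row=7, L[7]='$', prepend. Next row=LF[7]=0
  step 2: row=0, L[0]='d', prepend. Next row=LF[0]=6
  step 3: row=6, L[6]='C', prepend. Next row=LF[6]=4
  step 4: row=4, L[4]='B', prepend. Next row=LF[4]=3
  step 5: row=3, L[3]='a', prepend. Next row=LF[3]=5
  step 6: row=5, L[5]='A', prepend. Next row=LF[5]=2
  step 7: row=2, L[2]='A', prepend. Next row=LF[2]=1
  step 8: row=1, L[1]='f', prepend. Next row=LF[1]=7
Reversed output: fAAaBCd$

Answer: fAAaBCd$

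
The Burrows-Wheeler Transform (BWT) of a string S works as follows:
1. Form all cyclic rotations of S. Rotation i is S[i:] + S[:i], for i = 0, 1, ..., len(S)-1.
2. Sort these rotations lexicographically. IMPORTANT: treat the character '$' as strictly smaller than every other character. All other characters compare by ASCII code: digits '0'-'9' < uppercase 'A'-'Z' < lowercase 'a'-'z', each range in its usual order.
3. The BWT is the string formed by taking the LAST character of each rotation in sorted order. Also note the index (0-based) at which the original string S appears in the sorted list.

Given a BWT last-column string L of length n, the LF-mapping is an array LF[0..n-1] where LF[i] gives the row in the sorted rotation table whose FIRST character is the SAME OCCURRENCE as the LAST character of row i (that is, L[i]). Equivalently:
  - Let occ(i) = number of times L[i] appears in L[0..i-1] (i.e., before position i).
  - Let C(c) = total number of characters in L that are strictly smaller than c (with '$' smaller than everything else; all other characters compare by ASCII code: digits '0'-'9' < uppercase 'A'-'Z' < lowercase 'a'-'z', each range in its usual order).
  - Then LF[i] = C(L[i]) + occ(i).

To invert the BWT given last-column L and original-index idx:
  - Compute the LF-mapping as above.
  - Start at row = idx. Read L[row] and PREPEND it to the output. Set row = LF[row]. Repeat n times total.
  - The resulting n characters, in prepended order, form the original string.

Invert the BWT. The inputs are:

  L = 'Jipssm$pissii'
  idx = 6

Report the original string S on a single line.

LF mapping: 1 2 7 9 10 6 0 8 3 11 12 4 5
Walk LF starting at row 6, prepending L[row]:
  step 1: row=6, L[6]='$', prepend. Next row=LF[6]=0
  step 2: row=0, L[0]='J', prepend. Next row=LF[0]=1
  step 3: row=1, L[1]='i', prepend. Next row=LF[1]=2
  step 4: row=2, L[2]='p', prepend. Next row=LF[2]=7
  step 5: row=7, L[7]='p', prepend. Next row=LF[7]=8
  step 6: row=8, L[8]='i', prepend. Next row=LF[8]=3
  step 7: row=3, L[3]='s', prepend. Next row=LF[3]=9
  step 8: row=9, L[9]='s', prepend. Next row=LF[9]=11
  step 9: row=11, L[11]='i', prepend. Next row=LF[11]=4
  step 10: row=4, L[4]='s', prepend. Next row=LF[4]=10
  step 11: row=10, L[10]='s', prepend. Next row=LF[10]=12
  step 12: row=12, L[12]='i', prepend. Next row=LF[12]=5
  step 13: row=5, L[5]='m', prepend. Next row=LF[5]=6
Reversed output: mississippiJ$

Answer: mississippiJ$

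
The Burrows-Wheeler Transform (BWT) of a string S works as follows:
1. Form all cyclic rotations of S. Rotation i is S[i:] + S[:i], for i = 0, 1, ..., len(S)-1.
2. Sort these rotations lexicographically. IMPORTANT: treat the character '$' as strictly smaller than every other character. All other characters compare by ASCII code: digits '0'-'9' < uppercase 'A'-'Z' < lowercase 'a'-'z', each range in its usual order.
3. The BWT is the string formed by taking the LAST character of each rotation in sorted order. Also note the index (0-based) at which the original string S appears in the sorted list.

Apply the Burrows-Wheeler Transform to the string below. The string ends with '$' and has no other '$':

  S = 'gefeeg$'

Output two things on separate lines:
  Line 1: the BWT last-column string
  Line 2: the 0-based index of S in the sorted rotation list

Answer: gfgeee$
6

Derivation:
All 7 rotations (rotation i = S[i:]+S[:i]):
  rot[0] = gefeeg$
  rot[1] = efeeg$g
  rot[2] = feeg$ge
  rot[3] = eeg$gef
  rot[4] = eg$gefe
  rot[5] = g$gefee
  rot[6] = $gefeeg
Sorted (with $ < everything):
  sorted[0] = $gefeeg  (last char: 'g')
  sorted[1] = eeg$gef  (last char: 'f')
  sorted[2] = efeeg$g  (last char: 'g')
  sorted[3] = eg$gefe  (last char: 'e')
  sorted[4] = feeg$ge  (last char: 'e')
  sorted[5] = g$gefee  (last char: 'e')
  sorted[6] = gefeeg$  (last char: '$')
Last column: gfgeee$
Original string S is at sorted index 6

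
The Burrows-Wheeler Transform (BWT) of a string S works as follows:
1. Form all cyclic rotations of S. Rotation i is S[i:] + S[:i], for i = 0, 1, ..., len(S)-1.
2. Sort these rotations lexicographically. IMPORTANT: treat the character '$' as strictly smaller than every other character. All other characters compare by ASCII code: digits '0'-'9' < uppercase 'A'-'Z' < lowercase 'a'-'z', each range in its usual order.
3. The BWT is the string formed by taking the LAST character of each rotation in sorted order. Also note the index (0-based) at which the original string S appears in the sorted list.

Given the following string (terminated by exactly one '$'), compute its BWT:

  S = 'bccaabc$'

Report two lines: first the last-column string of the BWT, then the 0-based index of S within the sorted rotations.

All 8 rotations (rotation i = S[i:]+S[:i]):
  rot[0] = bccaabc$
  rot[1] = ccaabc$b
  rot[2] = caabc$bc
  rot[3] = aabc$bcc
  rot[4] = abc$bcca
  rot[5] = bc$bccaa
  rot[6] = c$bccaab
  rot[7] = $bccaabc
Sorted (with $ < everything):
  sorted[0] = $bccaabc  (last char: 'c')
  sorted[1] = aabc$bcc  (last char: 'c')
  sorted[2] = abc$bcca  (last char: 'a')
  sorted[3] = bc$bccaa  (last char: 'a')
  sorted[4] = bccaabc$  (last char: '$')
  sorted[5] = c$bccaab  (last char: 'b')
  sorted[6] = caabc$bc  (last char: 'c')
  sorted[7] = ccaabc$b  (last char: 'b')
Last column: ccaa$bcb
Original string S is at sorted index 4

Answer: ccaa$bcb
4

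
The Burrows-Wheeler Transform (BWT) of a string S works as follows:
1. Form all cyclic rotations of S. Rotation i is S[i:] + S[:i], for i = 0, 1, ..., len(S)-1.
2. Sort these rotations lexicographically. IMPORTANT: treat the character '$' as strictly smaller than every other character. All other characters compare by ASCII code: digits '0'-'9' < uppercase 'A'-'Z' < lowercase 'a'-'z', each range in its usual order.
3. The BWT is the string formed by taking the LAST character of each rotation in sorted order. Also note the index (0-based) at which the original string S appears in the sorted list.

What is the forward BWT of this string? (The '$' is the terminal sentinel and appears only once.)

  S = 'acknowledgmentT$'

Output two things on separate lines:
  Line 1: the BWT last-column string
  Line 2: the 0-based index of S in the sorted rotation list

Answer: Tt$aelmdcwgkenno
2

Derivation:
All 16 rotations (rotation i = S[i:]+S[:i]):
  rot[0] = acknowledgmentT$
  rot[1] = cknowledgmentT$a
  rot[2] = knowledgmentT$ac
  rot[3] = nowledgmentT$ack
  rot[4] = owledgmentT$ackn
  rot[5] = wledgmentT$ackno
  rot[6] = ledgmentT$acknow
  rot[7] = edgmentT$acknowl
  rot[8] = dgmentT$acknowle
  rot[9] = gmentT$acknowled
  rot[10] = mentT$acknowledg
  rot[11] = entT$acknowledgm
  rot[12] = ntT$acknowledgme
  rot[13] = tT$acknowledgmen
  rot[14] = T$acknowledgment
  rot[15] = $acknowledgmentT
Sorted (with $ < everything):
  sorted[0] = $acknowledgmentT  (last char: 'T')
  sorted[1] = T$acknowledgment  (last char: 't')
  sorted[2] = acknowledgmentT$  (last char: '$')
  sorted[3] = cknowledgmentT$a  (last char: 'a')
  sorted[4] = dgmentT$acknowle  (last char: 'e')
  sorted[5] = edgmentT$acknowl  (last char: 'l')
  sorted[6] = entT$acknowledgm  (last char: 'm')
  sorted[7] = gmentT$acknowled  (last char: 'd')
  sorted[8] = knowledgmentT$ac  (last char: 'c')
  sorted[9] = ledgmentT$acknow  (last char: 'w')
  sorted[10] = mentT$acknowledg  (last char: 'g')
  sorted[11] = nowledgmentT$ack  (last char: 'k')
  sorted[12] = ntT$acknowledgme  (last char: 'e')
  sorted[13] = owledgmentT$ackn  (last char: 'n')
  sorted[14] = tT$acknowledgmen  (last char: 'n')
  sorted[15] = wledgmentT$ackno  (last char: 'o')
Last column: Tt$aelmdcwgkenno
Original string S is at sorted index 2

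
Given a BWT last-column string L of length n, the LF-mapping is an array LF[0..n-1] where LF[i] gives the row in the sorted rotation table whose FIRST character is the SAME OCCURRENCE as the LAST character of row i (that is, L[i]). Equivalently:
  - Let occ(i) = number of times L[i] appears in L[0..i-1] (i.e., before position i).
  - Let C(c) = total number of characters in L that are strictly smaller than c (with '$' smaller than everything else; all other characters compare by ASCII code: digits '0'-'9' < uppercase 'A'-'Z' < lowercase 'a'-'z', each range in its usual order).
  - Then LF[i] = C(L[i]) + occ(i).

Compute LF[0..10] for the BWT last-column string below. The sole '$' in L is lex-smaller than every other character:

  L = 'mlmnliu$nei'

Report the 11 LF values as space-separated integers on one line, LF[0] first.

Char counts: '$':1, 'e':1, 'i':2, 'l':2, 'm':2, 'n':2, 'u':1
C (first-col start): C('$')=0, C('e')=1, C('i')=2, C('l')=4, C('m')=6, C('n')=8, C('u')=10
L[0]='m': occ=0, LF[0]=C('m')+0=6+0=6
L[1]='l': occ=0, LF[1]=C('l')+0=4+0=4
L[2]='m': occ=1, LF[2]=C('m')+1=6+1=7
L[3]='n': occ=0, LF[3]=C('n')+0=8+0=8
L[4]='l': occ=1, LF[4]=C('l')+1=4+1=5
L[5]='i': occ=0, LF[5]=C('i')+0=2+0=2
L[6]='u': occ=0, LF[6]=C('u')+0=10+0=10
L[7]='$': occ=0, LF[7]=C('$')+0=0+0=0
L[8]='n': occ=1, LF[8]=C('n')+1=8+1=9
L[9]='e': occ=0, LF[9]=C('e')+0=1+0=1
L[10]='i': occ=1, LF[10]=C('i')+1=2+1=3

Answer: 6 4 7 8 5 2 10 0 9 1 3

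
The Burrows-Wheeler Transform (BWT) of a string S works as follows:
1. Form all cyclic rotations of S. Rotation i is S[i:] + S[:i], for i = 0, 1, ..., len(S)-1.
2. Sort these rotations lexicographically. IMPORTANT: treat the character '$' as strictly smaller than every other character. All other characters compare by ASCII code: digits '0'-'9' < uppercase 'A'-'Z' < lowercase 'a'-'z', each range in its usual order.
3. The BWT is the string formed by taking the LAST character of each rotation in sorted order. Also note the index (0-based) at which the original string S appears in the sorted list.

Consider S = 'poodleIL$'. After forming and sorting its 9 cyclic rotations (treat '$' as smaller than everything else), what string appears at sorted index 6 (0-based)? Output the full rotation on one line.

Answer: odleIL$po

Derivation:
All 9 rotations (rotation i = S[i:]+S[:i]):
  rot[0] = poodleIL$
  rot[1] = oodleIL$p
  rot[2] = odleIL$po
  rot[3] = dleIL$poo
  rot[4] = leIL$pood
  rot[5] = eIL$poodl
  rot[6] = IL$poodle
  rot[7] = L$poodleI
  rot[8] = $poodleIL
Sorted (with $ < everything):
  sorted[0] = $poodleIL
  sorted[1] = IL$poodle
  sorted[2] = L$poodleI
  sorted[3] = dleIL$poo
  sorted[4] = eIL$poodl
  sorted[5] = leIL$pood
  sorted[6] = odleIL$po
  sorted[7] = oodleIL$p
  sorted[8] = poodleIL$
sorted[6] = odleIL$po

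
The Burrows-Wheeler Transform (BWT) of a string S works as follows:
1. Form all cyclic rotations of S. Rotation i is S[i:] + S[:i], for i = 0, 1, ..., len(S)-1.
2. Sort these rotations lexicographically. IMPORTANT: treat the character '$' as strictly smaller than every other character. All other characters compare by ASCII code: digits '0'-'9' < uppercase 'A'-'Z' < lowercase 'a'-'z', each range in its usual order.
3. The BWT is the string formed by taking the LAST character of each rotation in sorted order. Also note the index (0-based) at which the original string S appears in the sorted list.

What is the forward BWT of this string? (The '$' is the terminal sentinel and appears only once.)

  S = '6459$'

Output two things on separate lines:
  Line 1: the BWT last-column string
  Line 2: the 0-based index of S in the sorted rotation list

All 5 rotations (rotation i = S[i:]+S[:i]):
  rot[0] = 6459$
  rot[1] = 459$6
  rot[2] = 59$64
  rot[3] = 9$645
  rot[4] = $6459
Sorted (with $ < everything):
  sorted[0] = $6459  (last char: '9')
  sorted[1] = 459$6  (last char: '6')
  sorted[2] = 59$64  (last char: '4')
  sorted[3] = 6459$  (last char: '$')
  sorted[4] = 9$645  (last char: '5')
Last column: 964$5
Original string S is at sorted index 3

Answer: 964$5
3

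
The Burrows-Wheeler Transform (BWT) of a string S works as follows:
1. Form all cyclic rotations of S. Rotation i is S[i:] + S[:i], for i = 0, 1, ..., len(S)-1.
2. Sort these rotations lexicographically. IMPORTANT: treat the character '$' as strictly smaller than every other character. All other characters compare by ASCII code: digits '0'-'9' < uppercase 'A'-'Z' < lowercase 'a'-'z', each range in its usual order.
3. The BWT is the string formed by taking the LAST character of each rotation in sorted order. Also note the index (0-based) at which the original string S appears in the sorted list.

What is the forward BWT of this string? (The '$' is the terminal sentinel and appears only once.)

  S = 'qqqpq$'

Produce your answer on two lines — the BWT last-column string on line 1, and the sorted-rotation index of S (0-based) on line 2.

Answer: qqpqq$
5

Derivation:
All 6 rotations (rotation i = S[i:]+S[:i]):
  rot[0] = qqqpq$
  rot[1] = qqpq$q
  rot[2] = qpq$qq
  rot[3] = pq$qqq
  rot[4] = q$qqqp
  rot[5] = $qqqpq
Sorted (with $ < everything):
  sorted[0] = $qqqpq  (last char: 'q')
  sorted[1] = pq$qqq  (last char: 'q')
  sorted[2] = q$qqqp  (last char: 'p')
  sorted[3] = qpq$qq  (last char: 'q')
  sorted[4] = qqpq$q  (last char: 'q')
  sorted[5] = qqqpq$  (last char: '$')
Last column: qqpqq$
Original string S is at sorted index 5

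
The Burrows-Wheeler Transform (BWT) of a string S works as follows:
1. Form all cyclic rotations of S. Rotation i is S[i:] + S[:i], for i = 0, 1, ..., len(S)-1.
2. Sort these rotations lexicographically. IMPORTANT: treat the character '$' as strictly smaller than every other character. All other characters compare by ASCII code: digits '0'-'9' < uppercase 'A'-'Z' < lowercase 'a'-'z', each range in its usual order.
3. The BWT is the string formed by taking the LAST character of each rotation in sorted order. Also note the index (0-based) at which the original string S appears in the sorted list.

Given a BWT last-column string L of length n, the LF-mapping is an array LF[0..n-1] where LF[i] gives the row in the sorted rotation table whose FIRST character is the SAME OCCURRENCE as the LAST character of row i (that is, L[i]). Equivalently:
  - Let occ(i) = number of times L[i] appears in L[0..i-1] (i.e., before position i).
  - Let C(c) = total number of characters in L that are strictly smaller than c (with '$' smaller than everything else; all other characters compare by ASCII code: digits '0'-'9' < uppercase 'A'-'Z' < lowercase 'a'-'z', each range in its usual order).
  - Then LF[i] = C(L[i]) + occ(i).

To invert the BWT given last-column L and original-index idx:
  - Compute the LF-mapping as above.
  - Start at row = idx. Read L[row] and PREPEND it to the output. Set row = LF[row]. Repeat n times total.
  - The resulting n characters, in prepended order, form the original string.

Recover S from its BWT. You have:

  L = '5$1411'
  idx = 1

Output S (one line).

Answer: 11415$

Derivation:
LF mapping: 5 0 1 4 2 3
Walk LF starting at row 1, prepending L[row]:
  step 1: row=1, L[1]='$', prepend. Next row=LF[1]=0
  step 2: row=0, L[0]='5', prepend. Next row=LF[0]=5
  step 3: row=5, L[5]='1', prepend. Next row=LF[5]=3
  step 4: row=3, L[3]='4', prepend. Next row=LF[3]=4
  step 5: row=4, L[4]='1', prepend. Next row=LF[4]=2
  step 6: row=2, L[2]='1', prepend. Next row=LF[2]=1
Reversed output: 11415$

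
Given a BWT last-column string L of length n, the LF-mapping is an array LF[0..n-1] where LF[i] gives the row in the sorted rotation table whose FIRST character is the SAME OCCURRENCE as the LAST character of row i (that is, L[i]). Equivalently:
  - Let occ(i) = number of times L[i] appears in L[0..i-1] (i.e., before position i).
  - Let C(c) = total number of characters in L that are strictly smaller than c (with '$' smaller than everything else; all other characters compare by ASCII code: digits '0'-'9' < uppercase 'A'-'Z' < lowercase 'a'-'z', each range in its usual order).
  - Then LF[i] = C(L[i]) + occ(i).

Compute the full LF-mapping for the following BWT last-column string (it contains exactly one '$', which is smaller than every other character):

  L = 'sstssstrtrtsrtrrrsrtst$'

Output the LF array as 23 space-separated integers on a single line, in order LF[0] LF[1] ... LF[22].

Answer: 8 9 16 10 11 12 17 1 18 2 19 13 3 20 4 5 6 14 7 21 15 22 0

Derivation:
Char counts: '$':1, 'r':7, 's':8, 't':7
C (first-col start): C('$')=0, C('r')=1, C('s')=8, C('t')=16
L[0]='s': occ=0, LF[0]=C('s')+0=8+0=8
L[1]='s': occ=1, LF[1]=C('s')+1=8+1=9
L[2]='t': occ=0, LF[2]=C('t')+0=16+0=16
L[3]='s': occ=2, LF[3]=C('s')+2=8+2=10
L[4]='s': occ=3, LF[4]=C('s')+3=8+3=11
L[5]='s': occ=4, LF[5]=C('s')+4=8+4=12
L[6]='t': occ=1, LF[6]=C('t')+1=16+1=17
L[7]='r': occ=0, LF[7]=C('r')+0=1+0=1
L[8]='t': occ=2, LF[8]=C('t')+2=16+2=18
L[9]='r': occ=1, LF[9]=C('r')+1=1+1=2
L[10]='t': occ=3, LF[10]=C('t')+3=16+3=19
L[11]='s': occ=5, LF[11]=C('s')+5=8+5=13
L[12]='r': occ=2, LF[12]=C('r')+2=1+2=3
L[13]='t': occ=4, LF[13]=C('t')+4=16+4=20
L[14]='r': occ=3, LF[14]=C('r')+3=1+3=4
L[15]='r': occ=4, LF[15]=C('r')+4=1+4=5
L[16]='r': occ=5, LF[16]=C('r')+5=1+5=6
L[17]='s': occ=6, LF[17]=C('s')+6=8+6=14
L[18]='r': occ=6, LF[18]=C('r')+6=1+6=7
L[19]='t': occ=5, LF[19]=C('t')+5=16+5=21
L[20]='s': occ=7, LF[20]=C('s')+7=8+7=15
L[21]='t': occ=6, LF[21]=C('t')+6=16+6=22
L[22]='$': occ=0, LF[22]=C('$')+0=0+0=0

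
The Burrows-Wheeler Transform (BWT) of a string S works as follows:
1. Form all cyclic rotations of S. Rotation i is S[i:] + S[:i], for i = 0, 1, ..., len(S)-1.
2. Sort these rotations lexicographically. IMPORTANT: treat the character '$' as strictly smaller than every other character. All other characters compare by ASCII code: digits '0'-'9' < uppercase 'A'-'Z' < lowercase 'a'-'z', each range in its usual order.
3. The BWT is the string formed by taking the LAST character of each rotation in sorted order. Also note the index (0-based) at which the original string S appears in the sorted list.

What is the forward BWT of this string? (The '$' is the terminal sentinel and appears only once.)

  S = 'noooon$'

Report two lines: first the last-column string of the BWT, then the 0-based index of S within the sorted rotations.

All 7 rotations (rotation i = S[i:]+S[:i]):
  rot[0] = noooon$
  rot[1] = oooon$n
  rot[2] = ooon$no
  rot[3] = oon$noo
  rot[4] = on$nooo
  rot[5] = n$noooo
  rot[6] = $noooon
Sorted (with $ < everything):
  sorted[0] = $noooon  (last char: 'n')
  sorted[1] = n$noooo  (last char: 'o')
  sorted[2] = noooon$  (last char: '$')
  sorted[3] = on$nooo  (last char: 'o')
  sorted[4] = oon$noo  (last char: 'o')
  sorted[5] = ooon$no  (last char: 'o')
  sorted[6] = oooon$n  (last char: 'n')
Last column: no$ooon
Original string S is at sorted index 2

Answer: no$ooon
2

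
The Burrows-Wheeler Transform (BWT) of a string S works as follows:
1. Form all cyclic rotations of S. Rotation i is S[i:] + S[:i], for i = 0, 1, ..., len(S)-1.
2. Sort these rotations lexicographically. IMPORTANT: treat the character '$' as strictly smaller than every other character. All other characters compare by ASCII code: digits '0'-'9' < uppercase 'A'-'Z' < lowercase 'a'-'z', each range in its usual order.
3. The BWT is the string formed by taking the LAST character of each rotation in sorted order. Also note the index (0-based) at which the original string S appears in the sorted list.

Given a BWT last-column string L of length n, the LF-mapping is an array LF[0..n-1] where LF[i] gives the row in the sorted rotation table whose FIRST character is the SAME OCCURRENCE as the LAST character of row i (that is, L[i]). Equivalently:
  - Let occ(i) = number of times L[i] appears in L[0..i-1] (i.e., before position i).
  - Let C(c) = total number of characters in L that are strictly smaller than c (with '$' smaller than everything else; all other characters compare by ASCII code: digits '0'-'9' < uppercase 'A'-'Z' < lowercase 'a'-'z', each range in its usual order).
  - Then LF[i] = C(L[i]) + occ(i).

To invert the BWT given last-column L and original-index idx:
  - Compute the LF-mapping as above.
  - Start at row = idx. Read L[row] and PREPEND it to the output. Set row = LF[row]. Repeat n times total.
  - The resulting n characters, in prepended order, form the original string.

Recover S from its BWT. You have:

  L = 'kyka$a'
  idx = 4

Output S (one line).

LF mapping: 3 5 4 1 0 2
Walk LF starting at row 4, prepending L[row]:
  step 1: row=4, L[4]='$', prepend. Next row=LF[4]=0
  step 2: row=0, L[0]='k', prepend. Next row=LF[0]=3
  step 3: row=3, L[3]='a', prepend. Next row=LF[3]=1
  step 4: row=1, L[1]='y', prepend. Next row=LF[1]=5
  step 5: row=5, L[5]='a', prepend. Next row=LF[5]=2
  step 6: row=2, L[2]='k', prepend. Next row=LF[2]=4
Reversed output: kayak$

Answer: kayak$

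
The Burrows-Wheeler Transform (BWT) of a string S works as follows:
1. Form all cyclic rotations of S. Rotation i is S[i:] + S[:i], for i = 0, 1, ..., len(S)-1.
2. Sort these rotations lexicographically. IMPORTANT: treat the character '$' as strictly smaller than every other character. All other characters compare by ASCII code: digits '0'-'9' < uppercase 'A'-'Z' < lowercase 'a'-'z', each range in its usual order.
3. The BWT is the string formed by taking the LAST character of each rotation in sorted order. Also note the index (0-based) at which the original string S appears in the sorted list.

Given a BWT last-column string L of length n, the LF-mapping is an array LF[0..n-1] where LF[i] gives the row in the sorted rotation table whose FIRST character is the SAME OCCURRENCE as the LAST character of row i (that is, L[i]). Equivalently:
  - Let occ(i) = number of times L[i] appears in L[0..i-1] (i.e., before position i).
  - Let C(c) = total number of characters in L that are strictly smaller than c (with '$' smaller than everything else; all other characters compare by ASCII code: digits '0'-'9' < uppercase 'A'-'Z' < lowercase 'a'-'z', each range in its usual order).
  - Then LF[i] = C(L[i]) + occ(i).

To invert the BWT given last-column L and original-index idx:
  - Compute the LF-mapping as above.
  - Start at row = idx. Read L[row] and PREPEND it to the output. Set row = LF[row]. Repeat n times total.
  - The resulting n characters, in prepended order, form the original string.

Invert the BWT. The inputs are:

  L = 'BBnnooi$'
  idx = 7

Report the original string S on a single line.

Answer: onionBB$

Derivation:
LF mapping: 1 2 4 5 6 7 3 0
Walk LF starting at row 7, prepending L[row]:
  step 1: row=7, L[7]='$', prepend. Next row=LF[7]=0
  step 2: row=0, L[0]='B', prepend. Next row=LF[0]=1
  step 3: row=1, L[1]='B', prepend. Next row=LF[1]=2
  step 4: row=2, L[2]='n', prepend. Next row=LF[2]=4
  step 5: row=4, L[4]='o', prepend. Next row=LF[4]=6
  step 6: row=6, L[6]='i', prepend. Next row=LF[6]=3
  step 7: row=3, L[3]='n', prepend. Next row=LF[3]=5
  step 8: row=5, L[5]='o', prepend. Next row=LF[5]=7
Reversed output: onionBB$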